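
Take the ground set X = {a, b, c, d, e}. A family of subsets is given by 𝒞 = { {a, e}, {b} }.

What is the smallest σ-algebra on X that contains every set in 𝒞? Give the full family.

σ(𝒞) = { {}, {b}, {a, e}, {c, d}, {a, b, e}, {b, c, d}, {a, c, d, e}, X }

Trace:
Initial family (4 sets): { {}, {b}, {a, e}, X }.
Step 1 adds 3:
  {a, b, e}  = {b} ∪ {a, e}
  {b, c, d}  = ᶜ of {a, e}
  {a, c, d, e}  = ᶜ of {b}
  [7 total]
Step 2: 1 new —
  {c, d}  = ᶜ of {a, b, e}
  [8 total]
Step 3 adds nothing — fixpoint reached.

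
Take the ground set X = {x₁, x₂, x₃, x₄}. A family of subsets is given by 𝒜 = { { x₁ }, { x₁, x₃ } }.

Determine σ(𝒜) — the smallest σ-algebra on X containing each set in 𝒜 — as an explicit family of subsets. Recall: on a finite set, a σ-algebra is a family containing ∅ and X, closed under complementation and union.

|σ(𝒜)| = 8.  σ(𝒜) = { ∅, { x₁ }, { x₃ }, { x₁, x₃ }, { x₂, x₄ }, { x₁, x₂, x₄ }, { x₂, x₃, x₄ }, X }

Derivation:
Start: 𝒜 ∪ {∅, X} = { ∅, { x₁ }, { x₁, x₃ }, X }.
Iteration 1. New:
  { x₂, x₄ }  = ᶜ of { x₁, x₃ }
  { x₂, x₃, x₄ }  = ᶜ of { x₁ }
  — 6 sets.
Iteration 2 (1 new):
  { x₁, x₂, x₄ }  = { x₂, x₄ } ∪ { x₁ }
  — 7 sets.
Iteration 3: 1 new —
  { x₃ }  = ᶜ of { x₁, x₂, x₄ }
  — 8 sets.
After Iteration 4 the family is unchanged; done.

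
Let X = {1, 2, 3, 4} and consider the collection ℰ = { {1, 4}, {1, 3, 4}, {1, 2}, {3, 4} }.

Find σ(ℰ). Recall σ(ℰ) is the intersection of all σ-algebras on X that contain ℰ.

Take S₀ = ℰ ∪ {∅, X} = { ∅, {1, 2}, {1, 4}, {3, 4}, {1, 3, 4}, X }.
Iteration 1 (3 new):
  {2}  = complement {1, 3, 4}
  {2, 3}  = complement {1, 4}
  {1, 2, 4}  = {1, 4} ∪ {1, 2}
  |family| = 9
Iteration 2: +3 →
  {3}  = complement {1, 2, 4}
  {1, 2, 3}  = {1, 2} ∪ {2, 3}
  {2, 3, 4}  = {3, 4} ∪ {2}
  |family| = 12
Iteration 3 (2 new):
  {1}  = complement {2, 3, 4}
  {4}  = complement {1, 2, 3}
  |family| = 14
Iteration 4 (2 new):
  {1, 3}  = {3} ∪ {1}
  {2, 4}  = {4} ∪ {2}
  |family| = 16
Iteration 5: already closed under ᶜ and ∪.

Therefore σ(ℰ) = { ∅, {1}, {2}, {3}, {4}, {1, 2}, {1, 3}, {1, 4}, {2, 3}, {2, 4}, {3, 4}, {1, 2, 3}, {1, 2, 4}, {1, 3, 4}, {2, 3, 4}, X } (|σ(ℰ)| = 16).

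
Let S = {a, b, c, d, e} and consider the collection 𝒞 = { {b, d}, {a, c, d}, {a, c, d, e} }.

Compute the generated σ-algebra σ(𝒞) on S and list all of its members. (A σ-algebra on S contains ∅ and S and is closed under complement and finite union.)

Take S₀ = 𝒞 ∪ {∅, S} = { ∅, {b, d}, {a, c, d}, {a, c, d, e}, S }.
Step 1: +4 →
  {b}  = complement {a, c, d, e}
  {b, e}  = complement {a, c, d}
  {a, c, e}  = complement {b, d}
  {a, b, c, d}  = {a, c, d} ∪ {b, d}
Step 2: 3 new —
  {e}  = complement {a, b, c, d}
  {b, d, e}  = {b, e} ∪ {b, d}
  {a, b, c, e}  = {b, e} ∪ {a, c, e}
Step 3: +2 →
  {d}  = complement {a, b, c, e}
  {a, c}  = complement {b, d, e}
Step 4: +2 →
  {d, e}  = {d} ∪ {e}
  {a, b, c}  = {a, c} ∪ {b}
Step 5: stable.

Therefore σ(𝒞) = { ∅, {b}, {d}, {e}, {a, c}, {b, d}, {b, e}, {d, e}, {a, b, c}, {a, c, d}, {a, c, e}, {b, d, e}, {a, b, c, d}, {a, b, c, e}, {a, c, d, e}, S } (|σ(𝒞)| = 16).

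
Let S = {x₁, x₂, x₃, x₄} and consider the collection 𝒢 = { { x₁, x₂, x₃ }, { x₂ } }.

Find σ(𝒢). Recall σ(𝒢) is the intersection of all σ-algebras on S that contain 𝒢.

σ(𝒢) = { {}, { x₂ }, { x₄ }, { x₁, x₃ }, { x₂, x₄ }, { x₁, x₂, x₃ }, { x₁, x₃, x₄ }, S }

Working:
Begin from { {}, { x₂ }, { x₁, x₂, x₃ }, S } (that is, 𝒢 plus ∅ and S).
Step 1: +2 →
  { x₄ }  = S∖{ x₁, x₂, x₃ }
  { x₁, x₃, x₄ }  = S∖{ x₂ }
  — 6 sets.
Step 2. New:
  { x₂, x₄ }  = { x₄ } ∪ { x₂ }
  — 7 sets.
Step 3: +1 →
  { x₁, x₃ }  = S∖{ x₂, x₄ }
  — 8 sets.
Step 4: closed — nothing new.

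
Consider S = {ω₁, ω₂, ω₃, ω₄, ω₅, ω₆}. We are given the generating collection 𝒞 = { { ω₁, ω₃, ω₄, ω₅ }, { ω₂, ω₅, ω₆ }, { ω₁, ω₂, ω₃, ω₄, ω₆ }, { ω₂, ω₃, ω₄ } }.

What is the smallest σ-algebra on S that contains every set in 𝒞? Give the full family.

|σ(𝒞)| = 32.  σ(𝒞) = { {}, { ω₁ }, { ω₂ }, { ω₅ }, { ω₆ }, { ω₁, ω₂ }, { ω₁, ω₅ }, { ω₁, ω₆ }, { ω₂, ω₅ }, { ω₂, ω₆ }, { ω₃, ω₄ }, { ω₅, ω₆ }, { ω₁, ω₂, ω₅ }, { ω₁, ω₂, ω₆ }, { ω₁, ω₃, ω₄ }, { ω₁, ω₅, ω₆ }, { ω₂, ω₃, ω₄ }, { ω₂, ω₅, ω₆ }, { ω₃, ω₄, ω₅ }, { ω₃, ω₄, ω₆ }, { ω₁, ω₂, ω₃, ω₄ }, { ω₁, ω₂, ω₅, ω₆ }, { ω₁, ω₃, ω₄, ω₅ }, { ω₁, ω₃, ω₄, ω₆ }, { ω₂, ω₃, ω₄, ω₅ }, { ω₂, ω₃, ω₄, ω₆ }, { ω₃, ω₄, ω₅, ω₆ }, { ω₁, ω₂, ω₃, ω₄, ω₅ }, { ω₁, ω₂, ω₃, ω₄, ω₆ }, { ω₁, ω₃, ω₄, ω₅, ω₆ }, { ω₂, ω₃, ω₄, ω₅, ω₆ }, S }

Working:
Begin from { {}, { ω₂, ω₃, ω₄ }, { ω₂, ω₅, ω₆ }, { ω₁, ω₃, ω₄, ω₅ }, { ω₁, ω₂, ω₃, ω₄, ω₆ }, S } (that is, 𝒞 plus ∅ and S).
Round 1 (6 new):
  { ω₅ }  = S∖{ ω₁, ω₂, ω₃, ω₄, ω₆ }
  { ω₂, ω₆ }  = S∖{ ω₁, ω₃, ω₄, ω₅ }
  { ω₁, ω₃, ω₄ }  = S∖{ ω₂, ω₅, ω₆ }
  { ω₁, ω₅, ω₆ }  = S∖{ ω₂, ω₃, ω₄ }
  { ω₁, ω₂, ω₃, ω₄, ω₅ }  = { ω₂, ω₃, ω₄ } ∪ { ω₁, ω₃, ω₄, ω₅ }
  { ω₂, ω₃, ω₄, ω₅, ω₆ }  = { ω₂, ω₃, ω₄ } ∪ { ω₂, ω₅, ω₆ }
  [12 total]
Round 2 (7 new):
  { ω₁ }  = S∖{ ω₂, ω₃, ω₄, ω₅, ω₆ }
  { ω₆ }  = S∖{ ω₁, ω₂, ω₃, ω₄, ω₅ }
  { ω₁, ω₂, ω₃, ω₄ }  = { ω₂, ω₃, ω₄ } ∪ { ω₁, ω₃, ω₄ }
  { ω₁, ω₂, ω₅, ω₆ }  = { ω₂, ω₆ } ∪ { ω₁, ω₅, ω₆ }
  { ω₂, ω₃, ω₄, ω₅ }  = { ω₂, ω₃, ω₄ } ∪ { ω₅ }
  { ω₂, ω₃, ω₄, ω₆ }  = { ω₂, ω₃, ω₄ } ∪ { ω₂, ω₆ }
  { ω₁, ω₃, ω₄, ω₅, ω₆ }  = { ω₁, ω₃, ω₄ } ∪ { ω₁, ω₅, ω₆ }
  [19 total]
Round 3 adds 7:
  { ω₂ }  = S∖{ ω₁, ω₃, ω₄, ω₅, ω₆ }
  { ω₁, ω₅ }  = S∖{ ω₂, ω₃, ω₄, ω₆ }
  { ω₁, ω₆ }  = S∖{ ω₂, ω₃, ω₄, ω₅ }
  { ω₃, ω₄ }  = S∖{ ω₁, ω₂, ω₅, ω₆ }
  { ω₅, ω₆ }  = S∖{ ω₁, ω₂, ω₃, ω₄ }
  { ω₁, ω₂, ω₆ }  = { ω₂, ω₆ } ∪ { ω₁ }
  { ω₁, ω₃, ω₄, ω₆ }  = { ω₁, ω₃, ω₄ } ∪ { ω₆ }
  [26 total]
Round 4. New:
  { ω₁, ω₂ }  = { ω₂ } ∪ { ω₁ }
  { ω₂, ω₅ }  = S∖{ ω₁, ω₃, ω₄, ω₆ }
  { ω₁, ω₂, ω₅ }  = { ω₂ } ∪ { ω₁, ω₅ }
  { ω₃, ω₄, ω₅ }  = S∖{ ω₁, ω₂, ω₆ }
  { ω₃, ω₄, ω₆ }  = { ω₃, ω₄ } ∪ { ω₆ }
  { ω₃, ω₄, ω₅, ω₆ }  = { ω₃, ω₄ } ∪ { ω₅, ω₆ }
  [32 total]
Round 5 adds nothing — fixpoint reached.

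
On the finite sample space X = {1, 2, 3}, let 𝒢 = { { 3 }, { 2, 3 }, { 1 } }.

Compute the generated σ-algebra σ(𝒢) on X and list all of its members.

Begin from { ∅, { 1 }, { 3 }, { 2, 3 }, X } (that is, 𝒢 plus ∅ and X).
Step 1 (2 new):
  { 1, 2 }  = complement { 3 }
  { 1, 3 }  = { 3 } ∪ { 1 }
  (now 7)
Step 2. New:
  { 2 }  = complement { 1, 3 }
  (now 8)
Step 3: no new sets; the family is a σ-algebra.

σ(𝒢) = { ∅, { 1 }, { 2 }, { 3 }, { 1, 2 }, { 1, 3 }, { 2, 3 }, X }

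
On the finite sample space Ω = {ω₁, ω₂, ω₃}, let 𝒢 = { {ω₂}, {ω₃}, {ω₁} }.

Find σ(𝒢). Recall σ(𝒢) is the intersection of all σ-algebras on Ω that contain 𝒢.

Seed the family with 𝒢 together with ∅ and Ω: { ∅, {ω₁}, {ω₂}, {ω₃}, Ω }.
Pass 1. New:
  {ω₁,ω₂}  = ᶜ of {ω₃}
  {ω₁,ω₃}  = ᶜ of {ω₂}
  {ω₂,ω₃}  = ᶜ of {ω₁}
  |family| = 8
Pass 2: stable.

Therefore σ(𝒢) = { ∅, {ω₁}, {ω₂}, {ω₃}, {ω₁,ω₂}, {ω₁,ω₃}, {ω₂,ω₃}, Ω } (|σ(𝒢)| = 8).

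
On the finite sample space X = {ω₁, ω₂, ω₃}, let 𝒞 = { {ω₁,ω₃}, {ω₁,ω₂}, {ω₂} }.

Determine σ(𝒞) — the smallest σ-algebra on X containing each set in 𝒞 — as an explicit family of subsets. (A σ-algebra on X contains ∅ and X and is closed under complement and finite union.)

Initial family (5 sets): { {}, {ω₂}, {ω₁,ω₂}, {ω₁,ω₃}, X }.
Pass 1 (1 new):
  {ω₃}  = X∖{ω₁,ω₂}
  |family| = 6
Pass 2: 1 new —
  {ω₂,ω₃}  = {ω₃} ∪ {ω₂}
  |family| = 7
Pass 3. New:
  {ω₁}  = X∖{ω₂,ω₃}
  |family| = 8
Pass 4: no new sets; the family is a σ-algebra.

Hence σ(𝒞) has 8 members: { {}, {ω₁}, {ω₂}, {ω₃}, {ω₁,ω₂}, {ω₁,ω₃}, {ω₂,ω₃}, X }.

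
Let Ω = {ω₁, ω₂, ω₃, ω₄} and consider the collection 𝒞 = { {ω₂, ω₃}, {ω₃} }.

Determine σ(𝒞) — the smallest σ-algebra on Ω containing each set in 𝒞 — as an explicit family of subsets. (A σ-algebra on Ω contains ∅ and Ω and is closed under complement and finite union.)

Seed the family with 𝒞 together with ∅ and Ω: { {}, {ω₃}, {ω₂, ω₃}, Ω }.
Step 1: 2 new —
  {ω₁, ω₄}  = {ω₂, ω₃}ᶜ
  {ω₁, ω₂, ω₄}  = {ω₃}ᶜ
  |family| = 6
Step 2: 1 new —
  {ω₁, ω₃, ω₄}  = {ω₃} ∪ {ω₁, ω₄}
  |family| = 7
Step 3 (1 new):
  {ω₂}  = {ω₁, ω₃, ω₄}ᶜ
  |family| = 8
Step 4 adds nothing — fixpoint reached.

σ(𝒞) = { {}, {ω₂}, {ω₃}, {ω₁, ω₄}, {ω₂, ω₃}, {ω₁, ω₂, ω₄}, {ω₁, ω₃, ω₄}, Ω }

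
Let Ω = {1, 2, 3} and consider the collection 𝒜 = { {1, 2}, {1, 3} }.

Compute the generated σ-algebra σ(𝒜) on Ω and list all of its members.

|σ(𝒜)| = 8.  σ(𝒜) = { ∅, {1}, {2}, {3}, {1, 2}, {1, 3}, {2, 3}, Ω }

Working:
Start: 𝒜 ∪ {∅, Ω} = { ∅, {1, 2}, {1, 3}, Ω }.
Step 1: +2 →
  {2}  = {1, 3}ᶜ
  {3}  = {1, 2}ᶜ
  [6 total]
Step 2. New:
  {2, 3}  = {3} ∪ {2}
  [7 total]
Step 3: +1 →
  {1}  = {2, 3}ᶜ
  [8 total]
Step 4 adds nothing — fixpoint reached.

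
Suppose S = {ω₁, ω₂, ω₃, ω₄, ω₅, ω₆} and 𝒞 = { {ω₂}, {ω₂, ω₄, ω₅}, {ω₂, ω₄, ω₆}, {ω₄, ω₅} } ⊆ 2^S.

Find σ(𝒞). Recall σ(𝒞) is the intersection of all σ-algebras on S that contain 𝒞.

σ(𝒞) = { ∅, {ω₂}, {ω₄}, {ω₅}, {ω₆}, {ω₁, ω₃}, {ω₂, ω₄}, {ω₂, ω₅}, {ω₂, ω₆}, {ω₄, ω₅}, {ω₄, ω₆}, {ω₅, ω₆}, {ω₁, ω₂, ω₃}, {ω₁, ω₃, ω₄}, {ω₁, ω₃, ω₅}, {ω₁, ω₃, ω₆}, {ω₂, ω₄, ω₅}, {ω₂, ω₄, ω₆}, {ω₂, ω₅, ω₆}, {ω₄, ω₅, ω₆}, {ω₁, ω₂, ω₃, ω₄}, {ω₁, ω₂, ω₃, ω₅}, {ω₁, ω₂, ω₃, ω₆}, {ω₁, ω₃, ω₄, ω₅}, {ω₁, ω₃, ω₄, ω₆}, {ω₁, ω₃, ω₅, ω₆}, {ω₂, ω₄, ω₅, ω₆}, {ω₁, ω₂, ω₃, ω₄, ω₅}, {ω₁, ω₂, ω₃, ω₄, ω₆}, {ω₁, ω₂, ω₃, ω₅, ω₆}, {ω₁, ω₃, ω₄, ω₅, ω₆}, S }

Derivation:
Seed the family with 𝒞 together with ∅ and S: { ∅, {ω₂}, {ω₄, ω₅}, {ω₂, ω₄, ω₅}, {ω₂, ω₄, ω₆}, S }.
Step 1. New:
  {ω₁, ω₃, ω₅}  = ᶜ of {ω₂, ω₄, ω₆}
  {ω₁, ω₃, ω₆}  = ᶜ of {ω₂, ω₄, ω₅}
  {ω₁, ω₂, ω₃, ω₆}  = ᶜ of {ω₄, ω₅}
  {ω₂, ω₄, ω₅, ω₆}  = {ω₄, ω₅} ∪ {ω₂, ω₄, ω₆}
  {ω₁, ω₃, ω₄, ω₅, ω₆}  = ᶜ of {ω₂}
  [11 total]
Step 2. New:
  {ω₁, ω₃}  = ᶜ of {ω₂, ω₄, ω₅, ω₆}
  {ω₁, ω₂, ω₃, ω₅}  = {ω₁, ω₃, ω₅} ∪ {ω₂}
  {ω₁, ω₃, ω₄, ω₅}  = {ω₁, ω₃, ω₅} ∪ {ω₄, ω₅}
  {ω₁, ω₃, ω₅, ω₆}  = {ω₁, ω₃, ω₆} ∪ {ω₁, ω₃, ω₅}
  {ω₁, ω₂, ω₃, ω₄, ω₅}  = {ω₁, ω₃, ω₅} ∪ {ω₂, ω₄, ω₅}
  {ω₁, ω₂, ω₃, ω₄, ω₆}  = {ω₂, ω₄, ω₆} ∪ {ω₁, ω₃, ω₆}
  {ω₁, ω₂, ω₃, ω₅, ω₆}  = {ω₁, ω₃, ω₅} ∪ {ω₁, ω₂, ω₃, ω₆}
  [18 total]
Step 3 adds 7:
  {ω₄}  = ᶜ of {ω₁, ω₂, ω₃, ω₅, ω₆}
  {ω₅}  = ᶜ of {ω₁, ω₂, ω₃, ω₄, ω₆}
  {ω₆}  = ᶜ of {ω₁, ω₂, ω₃, ω₄, ω₅}
  {ω₂, ω₄}  = ᶜ of {ω₁, ω₃, ω₅, ω₆}
  {ω₂, ω₆}  = ᶜ of {ω₁, ω₃, ω₄, ω₅}
  {ω₄, ω₆}  = ᶜ of {ω₁, ω₂, ω₃, ω₅}
  {ω₁, ω₂, ω₃}  = {ω₁, ω₃} ∪ {ω₂}
  [25 total]
Step 4: 7 new —
  {ω₂, ω₅}  = {ω₂} ∪ {ω₅}
  {ω₅, ω₆}  = {ω₆} ∪ {ω₅}
  {ω₁, ω₃, ω₄}  = {ω₁, ω₃} ∪ {ω₄}
  {ω₂, ω₅, ω₆}  = {ω₂, ω₆} ∪ {ω₅}
  {ω₄, ω₅, ω₆}  = ᶜ of {ω₁, ω₂, ω₃}
  {ω₁, ω₂, ω₃, ω₄}  = {ω₁, ω₂, ω₃} ∪ {ω₄}
  {ω₁, ω₃, ω₄, ω₆}  = {ω₁, ω₃, ω₆} ∪ {ω₄}
  [32 total]
Step 5: no new sets; the family is a σ-algebra.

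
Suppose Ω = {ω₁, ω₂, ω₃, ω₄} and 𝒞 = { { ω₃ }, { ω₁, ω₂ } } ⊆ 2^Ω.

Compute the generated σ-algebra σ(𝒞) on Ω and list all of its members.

|σ(𝒞)| = 8.  σ(𝒞) = { {  }, { ω₃ }, { ω₄ }, { ω₁, ω₂ }, { ω₃, ω₄ }, { ω₁, ω₂, ω₃ }, { ω₁, ω₂, ω₄ }, Ω }

Derivation:
Initial family (4 sets): { {  }, { ω₃ }, { ω₁, ω₂ }, Ω }.
Iteration 1: 3 new —
  { ω₃, ω₄ }  = ᶜ of { ω₁, ω₂ }
  { ω₁, ω₂, ω₃ }  = { ω₃ } ∪ { ω₁, ω₂ }
  { ω₁, ω₂, ω₄ }  = ᶜ of { ω₃ }
  (now 7)
Iteration 2 (1 new):
  { ω₄ }  = ᶜ of { ω₁, ω₂, ω₃ }
  (now 8)
Iteration 3: already closed under ᶜ and ∪.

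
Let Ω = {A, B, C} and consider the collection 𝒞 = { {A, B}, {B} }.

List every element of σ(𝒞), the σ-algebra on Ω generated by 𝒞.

Begin from { {}, {B}, {A, B}, Ω } (that is, 𝒞 plus ∅ and Ω).
Round 1. New:
  {C}  = complement {A, B}
  {A, C}  = complement {B}
  [6 total]
Round 2 (1 new):
  {B, C}  = {C} ∪ {B}
  [7 total]
Round 3. New:
  {A}  = complement {B, C}
  [8 total]
Round 4: no new sets; the family is a σ-algebra.

σ(𝒞) = { {}, {A}, {B}, {C}, {A, B}, {A, C}, {B, C}, Ω }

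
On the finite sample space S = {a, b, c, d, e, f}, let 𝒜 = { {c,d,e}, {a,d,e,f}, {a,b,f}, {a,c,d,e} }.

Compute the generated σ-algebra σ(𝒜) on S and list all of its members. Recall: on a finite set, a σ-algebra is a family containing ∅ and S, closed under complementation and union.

Take S₀ = 𝒜 ∪ {∅, S} = { {}, {a,b,f}, {c,d,e}, {a,c,d,e}, {a,d,e,f}, S }.
Step 1: +4 →
  {b,c}  = complement {a,d,e,f}
  {b,f}  = complement {a,c,d,e}
  {a,b,d,e,f}  = {a,d,e,f} ∪ {a,b,f}
  {a,c,d,e,f}  = {c,d,e} ∪ {a,d,e,f}
  |family| = 10
Step 2 adds 7:
  {b}  = complement {a,c,d,e,f}
  {c}  = complement {a,b,d,e,f}
  {b,c,f}  = {b,f} ∪ {b,c}
  {a,b,c,f}  = {b,c} ∪ {a,b,f}
  {b,c,d,e}  = {c,d,e} ∪ {b,c}
  {a,b,c,d,e}  = {b,c} ∪ {a,c,d,e}
  {b,c,d,e,f}  = {c,d,e} ∪ {b,f}
  |family| = 17
Step 3: +5 →
  {a}  = complement {b,c,d,e,f}
  {f}  = complement {a,b,c,d,e}
  {a,f}  = complement {b,c,d,e}
  {d,e}  = complement {a,b,c,f}
  {a,d,e}  = complement {b,c,f}
  |family| = 22
Step 4 (10 new):
  {a,b}  = {b} ∪ {a}
  {a,c}  = {c} ∪ {a}
  {c,f}  = {f} ∪ {c}
  {a,b,c}  = {b,c} ∪ {a}
  {a,c,f}  = {a,f} ∪ {c}
  {b,d,e}  = {b} ∪ {d,e}
  {d,e,f}  = {f} ∪ {d,e}
  {a,b,d,e}  = {a,d,e} ∪ {b}
  {b,d,e,f}  = {b,f} ∪ {d,e}
  {c,d,e,f}  = {c,d,e} ∪ {f}
  |family| = 32
Step 5: already closed under ᶜ and ∪.

σ(𝒜) = { {}, {a}, {b}, {c}, {f}, {a,b}, {a,c}, {a,f}, {b,c}, {b,f}, {c,f}, {d,e}, {a,b,c}, {a,b,f}, {a,c,f}, {a,d,e}, {b,c,f}, {b,d,e}, {c,d,e}, {d,e,f}, {a,b,c,f}, {a,b,d,e}, {a,c,d,e}, {a,d,e,f}, {b,c,d,e}, {b,d,e,f}, {c,d,e,f}, {a,b,c,d,e}, {a,b,d,e,f}, {a,c,d,e,f}, {b,c,d,e,f}, S }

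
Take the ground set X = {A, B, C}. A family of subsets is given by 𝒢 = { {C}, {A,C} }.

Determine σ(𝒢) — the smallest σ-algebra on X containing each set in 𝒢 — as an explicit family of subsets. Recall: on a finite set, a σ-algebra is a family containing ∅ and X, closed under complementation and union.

Initial family (4 sets): { ∅, {C}, {A,C}, X }.
Iteration 1: 2 new —
  {B}  = complement {A,C}
  {A,B}  = complement {C}
  — 6 sets.
Iteration 2 (1 new):
  {B,C}  = {C} ∪ {B}
  — 7 sets.
Iteration 3. New:
  {A}  = complement {B,C}
  — 8 sets.
Iteration 4 adds nothing — fixpoint reached.

σ(𝒢) = { ∅, {A}, {B}, {C}, {A,B}, {A,C}, {B,C}, X }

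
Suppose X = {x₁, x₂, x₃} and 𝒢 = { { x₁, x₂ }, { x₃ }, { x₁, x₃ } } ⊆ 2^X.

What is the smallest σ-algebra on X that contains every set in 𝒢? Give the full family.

Begin from { {}, { x₃ }, { x₁, x₂ }, { x₁, x₃ }, X } (that is, 𝒢 plus ∅ and X).
Step 1 adds 1:
  { x₂ }  = ᶜ of { x₁, x₃ }
  — 6 sets.
Step 2: 1 new —
  { x₂, x₃ }  = { x₃ } ∪ { x₂ }
  — 7 sets.
Step 3: +1 →
  { x₁ }  = ᶜ of { x₂, x₃ }
  — 8 sets.
Step 4: already closed under ᶜ and ∪.

|σ(𝒢)| = 8.  σ(𝒢) = { {}, { x₁ }, { x₂ }, { x₃ }, { x₁, x₂ }, { x₁, x₃ }, { x₂, x₃ }, X }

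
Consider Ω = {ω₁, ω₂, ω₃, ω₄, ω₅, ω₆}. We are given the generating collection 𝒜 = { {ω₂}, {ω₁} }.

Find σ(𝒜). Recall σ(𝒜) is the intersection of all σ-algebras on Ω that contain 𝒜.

Start: 𝒜 ∪ {∅, Ω} = { {}, {ω₁}, {ω₂}, Ω }.
Step 1 (3 new):
  {ω₁, ω₂}  = {ω₂} ∪ {ω₁}
  {ω₁, ω₃, ω₄, ω₅, ω₆}  = Ω∖{ω₂}
  {ω₂, ω₃, ω₄, ω₅, ω₆}  = Ω∖{ω₁}
  |family| = 7
Step 2. New:
  {ω₃, ω₄, ω₅, ω₆}  = Ω∖{ω₁, ω₂}
  |family| = 8
Step 3: no new sets; the family is a σ-algebra.

Hence σ(𝒜) has 8 members: { {}, {ω₁}, {ω₂}, {ω₁, ω₂}, {ω₃, ω₄, ω₅, ω₆}, {ω₁, ω₃, ω₄, ω₅, ω₆}, {ω₂, ω₃, ω₄, ω₅, ω₆}, Ω }.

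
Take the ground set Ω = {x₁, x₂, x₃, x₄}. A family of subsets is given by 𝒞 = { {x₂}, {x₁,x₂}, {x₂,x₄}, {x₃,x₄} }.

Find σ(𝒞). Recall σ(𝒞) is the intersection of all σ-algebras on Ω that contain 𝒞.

Seed the family with 𝒞 together with ∅ and Ω: { {}, {x₂}, {x₁,x₂}, {x₂,x₄}, {x₃,x₄}, Ω }.
Pass 1: +4 →
  {x₁,x₃}  = ᶜ of {x₂,x₄}
  {x₁,x₂,x₄}  = {x₁,x₂} ∪ {x₂,x₄}
  {x₁,x₃,x₄}  = ᶜ of {x₂}
  {x₂,x₃,x₄}  = {x₃,x₄} ∪ {x₂}
  [10 total]
Pass 2: +3 →
  {x₁}  = ᶜ of {x₂,x₃,x₄}
  {x₃}  = ᶜ of {x₁,x₂,x₄}
  {x₁,x₂,x₃}  = {x₁,x₂} ∪ {x₁,x₃}
  [13 total]
Pass 3 adds 2:
  {x₄}  = ᶜ of {x₁,x₂,x₃}
  {x₂,x₃}  = {x₃} ∪ {x₂}
  [15 total]
Pass 4. New:
  {x₁,x₄}  = ᶜ of {x₂,x₃}
  [16 total]
Pass 5: already closed under ᶜ and ∪.

σ(𝒞) = { {}, {x₁}, {x₂}, {x₃}, {x₄}, {x₁,x₂}, {x₁,x₃}, {x₁,x₄}, {x₂,x₃}, {x₂,x₄}, {x₃,x₄}, {x₁,x₂,x₃}, {x₁,x₂,x₄}, {x₁,x₃,x₄}, {x₂,x₃,x₄}, Ω }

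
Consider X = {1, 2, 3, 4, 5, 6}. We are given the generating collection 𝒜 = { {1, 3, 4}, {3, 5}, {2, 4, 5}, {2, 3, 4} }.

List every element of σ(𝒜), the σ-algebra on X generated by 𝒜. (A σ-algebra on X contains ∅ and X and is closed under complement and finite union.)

Start: 𝒜 ∪ {∅, X} = { ∅, {3, 5}, {1, 3, 4}, {2, 3, 4}, {2, 4, 5}, X }.
Round 1. New:
  {1, 3, 6}  = ᶜ of {2, 4, 5}
  {1, 5, 6}  = ᶜ of {2, 3, 4}
  {2, 5, 6}  = ᶜ of {1, 3, 4}
  {1, 2, 3, 4}  = {1, 3, 4} ∪ {2, 3, 4}
  {1, 2, 4, 6}  = ᶜ of {3, 5}
  {1, 3, 4, 5}  = {1, 3, 4} ∪ {3, 5}
  {2, 3, 4, 5}  = {2, 3, 4} ∪ {3, 5}
  {1, 2, 3, 4, 5}  = {1, 3, 4} ∪ {2, 4, 5}
  [14 total]
Round 2: +14 →
  {6}  = ᶜ of {1, 2, 3, 4, 5}
  {1, 6}  = ᶜ of {2, 3, 4, 5}
  {2, 6}  = ᶜ of {1, 3, 4, 5}
  {5, 6}  = ᶜ of {1, 2, 3, 4}
  {1, 2, 5, 6}  = {2, 5, 6} ∪ {1, 5, 6}
  {1, 3, 4, 6}  = {1, 3, 6} ∪ {1, 3, 4}
  {1, 3, 5, 6}  = {1, 3, 6} ∪ {1, 5, 6}
  {2, 3, 5, 6}  = {2, 5, 6} ∪ {3, 5}
  {2, 4, 5, 6}  = {2, 5, 6} ∪ {2, 4, 5}
  {1, 2, 3, 4, 6}  = {1, 2, 4, 6} ∪ {2, 3, 4}
  {1, 2, 3, 5, 6}  = {1, 3, 6} ∪ {2, 5, 6}
  {1, 2, 4, 5, 6}  = {1, 2, 4, 6} ∪ {2, 5, 6}
  {1, 3, 4, 5, 6}  = {1, 3, 6} ∪ {1, 3, 4, 5}
  {2, 3, 4, 5, 6}  = {2, 3, 4} ∪ {2, 5, 6}
  [28 total]
Round 3. New:
  {1}  = ᶜ of {2, 3, 4, 5, 6}
  {2}  = ᶜ of {1, 3, 4, 5, 6}
  {3}  = ᶜ of {1, 2, 4, 5, 6}
  {4}  = ᶜ of {1, 2, 3, 5, 6}
  {5}  = ᶜ of {1, 2, 3, 4, 6}
  {1, 3}  = ᶜ of {2, 4, 5, 6}
  {1, 4}  = ᶜ of {2, 3, 5, 6}
  {2, 4}  = ᶜ of {1, 3, 5, 6}
  {2, 5}  = ᶜ of {1, 3, 4, 6}
  {3, 4}  = ᶜ of {1, 2, 5, 6}
  {1, 2, 6}  = {1, 6} ∪ {2, 6}
  {3, 5, 6}  = {5, 6} ∪ {3, 5}
  {1, 2, 3, 6}  = {1, 3, 6} ∪ {2, 6}
  {2, 3, 4, 6}  = {2, 3, 4} ∪ {2, 6}
  [42 total]
Round 4 (22 new):
  {1, 2}  = {2} ∪ {1}
  {1, 5}  = ᶜ of {2, 3, 4, 6}
  {2, 3}  = {2} ∪ {3}
  {3, 6}  = {3} ∪ {6}
  {4, 5}  = ᶜ of {1, 2, 3, 6}
  {4, 6}  = {4} ∪ {6}
  {1, 2, 3}  = {2} ∪ {1, 3}
  {1, 2, 4}  = ᶜ of {3, 5, 6}
  {1, 2, 5}  = {1} ∪ {2, 5}
  {1, 3, 5}  = {1, 3} ∪ {3, 5}
  {1, 4, 5}  = {1, 4} ∪ {5}
  {1, 4, 6}  = {1, 6} ∪ {4}
  {2, 3, 5}  = {2} ∪ {3, 5}
  {2, 3, 6}  = {2, 6} ∪ {3}
  {2, 4, 6}  = {2, 6} ∪ {4}
  {3, 4, 5}  = ᶜ of {1, 2, 6}
  {3, 4, 6}  = {3, 4} ∪ {6}
  {4, 5, 6}  = {4} ∪ {5, 6}
  {1, 2, 3, 5}  = {1, 3} ∪ {2, 5}
  {1, 2, 4, 5}  = {2, 4, 5} ∪ {1}
  {1, 4, 5, 6}  = {1, 5, 6} ∪ {4}
  {3, 4, 5, 6}  = {3, 4} ∪ {5, 6}
  [64 total]
After Round 5 the family is unchanged; done.

Hence σ(𝒜) has 64 members: { ∅, {1}, {2}, {3}, {4}, {5}, {6}, {1, 2}, {1, 3}, {1, 4}, {1, 5}, {1, 6}, {2, 3}, {2, 4}, {2, 5}, {2, 6}, {3, 4}, {3, 5}, {3, 6}, {4, 5}, {4, 6}, {5, 6}, {1, 2, 3}, {1, 2, 4}, {1, 2, 5}, {1, 2, 6}, {1, 3, 4}, {1, 3, 5}, {1, 3, 6}, {1, 4, 5}, {1, 4, 6}, {1, 5, 6}, {2, 3, 4}, {2, 3, 5}, {2, 3, 6}, {2, 4, 5}, {2, 4, 6}, {2, 5, 6}, {3, 4, 5}, {3, 4, 6}, {3, 5, 6}, {4, 5, 6}, {1, 2, 3, 4}, {1, 2, 3, 5}, {1, 2, 3, 6}, {1, 2, 4, 5}, {1, 2, 4, 6}, {1, 2, 5, 6}, {1, 3, 4, 5}, {1, 3, 4, 6}, {1, 3, 5, 6}, {1, 4, 5, 6}, {2, 3, 4, 5}, {2, 3, 4, 6}, {2, 3, 5, 6}, {2, 4, 5, 6}, {3, 4, 5, 6}, {1, 2, 3, 4, 5}, {1, 2, 3, 4, 6}, {1, 2, 3, 5, 6}, {1, 2, 4, 5, 6}, {1, 3, 4, 5, 6}, {2, 3, 4, 5, 6}, X }.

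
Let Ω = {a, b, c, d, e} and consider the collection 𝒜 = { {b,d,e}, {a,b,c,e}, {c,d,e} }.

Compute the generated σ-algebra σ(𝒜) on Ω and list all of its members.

Start: 𝒜 ∪ {∅, Ω} = { {}, {b,d,e}, {c,d,e}, {a,b,c,e}, Ω }.
Iteration 1 adds 4:
  {d}  = Ω∖{a,b,c,e}
  {a,b}  = Ω∖{c,d,e}
  {a,c}  = Ω∖{b,d,e}
  {b,c,d,e}  = {c,d,e} ∪ {b,d,e}
Iteration 2: +6 →
  {a}  = Ω∖{b,c,d,e}
  {a,b,c}  = {a,b} ∪ {a,c}
  {a,b,d}  = {a,b} ∪ {d}
  {a,c,d}  = {a,c} ∪ {d}
  {a,b,d,e}  = {a,b} ∪ {b,d,e}
  {a,c,d,e}  = {c,d,e} ∪ {a,c}
Iteration 3. New:
  {b}  = Ω∖{a,c,d,e}
  {c}  = Ω∖{a,b,d,e}
  {a,d}  = {d} ∪ {a}
  {b,e}  = Ω∖{a,c,d}
  {c,e}  = Ω∖{a,b,d}
  {d,e}  = Ω∖{a,b,c}
  {a,b,c,d}  = {a,c,d} ∪ {a,b,c}
Iteration 4 adds 8:
  {e}  = Ω∖{a,b,c,d}
  {b,c}  = {b} ∪ {c}
  {b,d}  = {b} ∪ {d}
  {c,d}  = {c} ∪ {d}
  {a,b,e}  = {b,e} ∪ {a,b}
  {a,c,e}  = {a,c} ∪ {c,e}
  {a,d,e}  = {d,e} ∪ {a,d}
  {b,c,e}  = Ω∖{a,d}
Iteration 5: +2 →
  {a,e}  = {e} ∪ {a}
  {b,c,d}  = {c,d} ∪ {b}
Iteration 6: already closed under ᶜ and ∪.

Hence σ(𝒜) has 32 members: { {}, {a}, {b}, {c}, {d}, {e}, {a,b}, {a,c}, {a,d}, {a,e}, {b,c}, {b,d}, {b,e}, {c,d}, {c,e}, {d,e}, {a,b,c}, {a,b,d}, {a,b,e}, {a,c,d}, {a,c,e}, {a,d,e}, {b,c,d}, {b,c,e}, {b,d,e}, {c,d,e}, {a,b,c,d}, {a,b,c,e}, {a,b,d,e}, {a,c,d,e}, {b,c,d,e}, Ω }.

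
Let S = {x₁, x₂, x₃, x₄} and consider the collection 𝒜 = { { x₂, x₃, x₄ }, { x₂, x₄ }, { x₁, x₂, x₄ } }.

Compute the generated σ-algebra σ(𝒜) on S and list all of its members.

Answer: σ(𝒜) = { ∅, { x₁ }, { x₃ }, { x₁, x₃ }, { x₂, x₄ }, { x₁, x₂, x₄ }, { x₂, x₃, x₄ }, S }

Check:
Start: 𝒜 ∪ {∅, S} = { ∅, { x₂, x₄ }, { x₁, x₂, x₄ }, { x₂, x₃, x₄ }, S }.
Step 1 (3 new):
  { x₁ }  = S∖{ x₂, x₃, x₄ }
  { x₃ }  = S∖{ x₁, x₂, x₄ }
  { x₁, x₃ }  = S∖{ x₂, x₄ }
  |family| = 8
Step 2 adds nothing — fixpoint reached.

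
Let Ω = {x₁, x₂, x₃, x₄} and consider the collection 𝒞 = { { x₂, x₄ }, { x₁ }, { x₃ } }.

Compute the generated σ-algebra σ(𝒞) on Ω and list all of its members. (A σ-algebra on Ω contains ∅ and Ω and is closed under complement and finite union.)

Answer: σ(𝒞) = { {  }, { x₁ }, { x₃ }, { x₁, x₃ }, { x₂, x₄ }, { x₁, x₂, x₄ }, { x₂, x₃, x₄ }, Ω }

Derivation:
Initial family (5 sets): { {  }, { x₁ }, { x₃ }, { x₂, x₄ }, Ω }.
Step 1 adds 3:
  { x₁, x₃ }  = { x₂, x₄ }ᶜ
  { x₁, x₂, x₄ }  = { x₃ }ᶜ
  { x₂, x₃, x₄ }  = { x₁ }ᶜ
Step 2: no new sets; the family is a σ-algebra.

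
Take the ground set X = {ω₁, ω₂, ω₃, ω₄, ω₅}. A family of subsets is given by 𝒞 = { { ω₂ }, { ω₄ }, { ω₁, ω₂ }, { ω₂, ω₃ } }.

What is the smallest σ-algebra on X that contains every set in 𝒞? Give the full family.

Answer: σ(𝒞) = { ∅, { ω₁ }, { ω₂ }, { ω₃ }, { ω₄ }, { ω₅ }, { ω₁, ω₂ }, { ω₁, ω₃ }, { ω₁, ω₄ }, { ω₁, ω₅ }, { ω₂, ω₃ }, { ω₂, ω₄ }, { ω₂, ω₅ }, { ω₃, ω₄ }, { ω₃, ω₅ }, { ω₄, ω₅ }, { ω₁, ω₂, ω₃ }, { ω₁, ω₂, ω₄ }, { ω₁, ω₂, ω₅ }, { ω₁, ω₃, ω₄ }, { ω₁, ω₃, ω₅ }, { ω₁, ω₄, ω₅ }, { ω₂, ω₃, ω₄ }, { ω₂, ω₃, ω₅ }, { ω₂, ω₄, ω₅ }, { ω₃, ω₄, ω₅ }, { ω₁, ω₂, ω₃, ω₄ }, { ω₁, ω₂, ω₃, ω₅ }, { ω₁, ω₂, ω₄, ω₅ }, { ω₁, ω₃, ω₄, ω₅ }, { ω₂, ω₃, ω₄, ω₅ }, X }

Derivation:
Start: 𝒞 ∪ {∅, X} = { ∅, { ω₂ }, { ω₄ }, { ω₁, ω₂ }, { ω₂, ω₃ }, X }.
Iteration 1 (8 new):
  { ω₂, ω₄ }  = { ω₄ } ∪ { ω₂ }
  { ω₁, ω₂, ω₃ }  = { ω₂, ω₃ } ∪ { ω₁, ω₂ }
  { ω₁, ω₂, ω₄ }  = { ω₁, ω₂ } ∪ { ω₄ }
  { ω₁, ω₄, ω₅ }  = { ω₂, ω₃ }ᶜ
  { ω₂, ω₃, ω₄ }  = { ω₂, ω₃ } ∪ { ω₄ }
  { ω₃, ω₄, ω₅ }  = { ω₁, ω₂ }ᶜ
  { ω₁, ω₂, ω₃, ω₅ }  = { ω₄ }ᶜ
  { ω₁, ω₃, ω₄, ω₅ }  = { ω₂ }ᶜ
  — 14 sets.
Iteration 2 adds 7:
  { ω₁, ω₅ }  = { ω₂, ω₃, ω₄ }ᶜ
  { ω₃, ω₅ }  = { ω₁, ω₂, ω₄ }ᶜ
  { ω₄, ω₅ }  = { ω₁, ω₂, ω₃ }ᶜ
  { ω₁, ω₃, ω₅ }  = { ω₂, ω₄ }ᶜ
  { ω₁, ω₂, ω₃, ω₄ }  = { ω₁, ω₂, ω₃ } ∪ { ω₂, ω₃, ω₄ }
  { ω₁, ω₂, ω₄, ω₅ }  = { ω₁, ω₄, ω₅ } ∪ { ω₁, ω₂ }
  { ω₂, ω₃, ω₄, ω₅ }  = { ω₃, ω₄, ω₅ } ∪ { ω₂, ω₃, ω₄ }
  — 21 sets.
Iteration 3 adds 6:
  { ω₁ }  = { ω₂, ω₃, ω₄, ω₅ }ᶜ
  { ω₃ }  = { ω₁, ω₂, ω₄, ω₅ }ᶜ
  { ω₅ }  = { ω₁, ω₂, ω₃, ω₄ }ᶜ
  { ω₁, ω₂, ω₅ }  = { ω₂ } ∪ { ω₁, ω₅ }
  { ω₂, ω₃, ω₅ }  = { ω₂ } ∪ { ω₃, ω₅ }
  { ω₂, ω₄, ω₅ }  = { ω₂ } ∪ { ω₄, ω₅ }
  — 27 sets.
Iteration 4. New:
  { ω₁, ω₃ }  = { ω₂, ω₄, ω₅ }ᶜ
  { ω₁, ω₄ }  = { ω₂, ω₃, ω₅ }ᶜ
  { ω₂, ω₅ }  = { ω₂ } ∪ { ω₅ }
  { ω₃, ω₄ }  = { ω₁, ω₂, ω₅ }ᶜ
  — 31 sets.
Iteration 5: +1 →
  { ω₁, ω₃, ω₄ }  = { ω₂, ω₅ }ᶜ
  — 32 sets.
Iteration 6 adds nothing — fixpoint reached.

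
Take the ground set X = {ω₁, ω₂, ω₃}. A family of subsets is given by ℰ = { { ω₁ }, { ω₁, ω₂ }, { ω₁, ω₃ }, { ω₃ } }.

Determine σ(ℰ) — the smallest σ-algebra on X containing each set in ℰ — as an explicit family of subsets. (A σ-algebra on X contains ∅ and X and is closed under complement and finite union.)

|σ(ℰ)| = 8.  σ(ℰ) = { {  }, { ω₁ }, { ω₂ }, { ω₃ }, { ω₁, ω₂ }, { ω₁, ω₃ }, { ω₂, ω₃ }, X }

Trace:
Initial family (6 sets): { {  }, { ω₁ }, { ω₃ }, { ω₁, ω₂ }, { ω₁, ω₃ }, X }.
Pass 1. New:
  { ω₂ }  = X∖{ ω₁, ω₃ }
  { ω₂, ω₃ }  = X∖{ ω₁ }
Pass 2: no new sets; the family is a σ-algebra.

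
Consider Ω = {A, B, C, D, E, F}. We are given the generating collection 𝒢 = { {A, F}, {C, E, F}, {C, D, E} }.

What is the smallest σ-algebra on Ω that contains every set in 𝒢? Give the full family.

Answer: σ(𝒢) = { {}, {A}, {B}, {D}, {F}, {A, B}, {A, D}, {A, F}, {B, D}, {B, F}, {C, E}, {D, F}, {A, B, D}, {A, B, F}, {A, C, E}, {A, D, F}, {B, C, E}, {B, D, F}, {C, D, E}, {C, E, F}, {A, B, C, E}, {A, B, D, F}, {A, C, D, E}, {A, C, E, F}, {B, C, D, E}, {B, C, E, F}, {C, D, E, F}, {A, B, C, D, E}, {A, B, C, E, F}, {A, C, D, E, F}, {B, C, D, E, F}, Ω }

Working:
Seed the family with 𝒢 together with ∅ and Ω: { {}, {A, F}, {C, D, E}, {C, E, F}, Ω }.
Pass 1 (6 new):
  {A, B, D}  = complement {C, E, F}
  {A, B, F}  = complement {C, D, E}
  {A, C, E, F}  = {C, E, F} ∪ {A, F}
  {B, C, D, E}  = complement {A, F}
  {C, D, E, F}  = {C, D, E} ∪ {C, E, F}
  {A, C, D, E, F}  = {C, D, E} ∪ {A, F}
  |family| = 11
Pass 2: 7 new —
  {B}  = complement {A, C, D, E, F}
  {A, B}  = complement {C, D, E, F}
  {B, D}  = complement {A, C, E, F}
  {A, B, D, F}  = {A, F} ∪ {A, B, D}
  {A, B, C, D, E}  = {C, D, E} ∪ {A, B, D}
  {A, B, C, E, F}  = {A, C, E, F} ∪ {A, B, F}
  {B, C, D, E, F}  = {C, D, E, F} ∪ {B, C, D, E}
  |family| = 18
Pass 3: +5 →
  {A}  = complement {B, C, D, E, F}
  {D}  = complement {A, B, C, E, F}
  {F}  = complement {A, B, C, D, E}
  {C, E}  = complement {A, B, D, F}
  {B, C, E, F}  = {C, E, F} ∪ {B}
  |family| = 23
Pass 4 (9 new):
  {A, D}  = complement {B, C, E, F}
  {B, F}  = {B} ∪ {F}
  {D, F}  = {F} ∪ {D}
  {A, C, E}  = {A} ∪ {C, E}
  {A, D, F}  = {A, F} ∪ {D}
  {B, C, E}  = {B} ∪ {C, E}
  {B, D, F}  = {F} ∪ {B, D}
  {A, B, C, E}  = {A, B} ∪ {C, E}
  {A, C, D, E}  = {C, D, E} ∪ {A}
  |family| = 32
Pass 5 adds nothing — fixpoint reached.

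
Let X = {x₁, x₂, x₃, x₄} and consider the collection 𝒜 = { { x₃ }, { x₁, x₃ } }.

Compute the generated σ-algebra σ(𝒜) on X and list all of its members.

|σ(𝒜)| = 8.  σ(𝒜) = { {}, { x₁ }, { x₃ }, { x₁, x₃ }, { x₂, x₄ }, { x₁, x₂, x₄ }, { x₂, x₃, x₄ }, X }

Working:
Start: 𝒜 ∪ {∅, X} = { {}, { x₃ }, { x₁, x₃ }, X }.
Round 1 (2 new):
  { x₂, x₄ }  = { x₁, x₃ }ᶜ
  { x₁, x₂, x₄ }  = { x₃ }ᶜ
  (now 6)
Round 2: 1 new —
  { x₂, x₃, x₄ }  = { x₃ } ∪ { x₂, x₄ }
  (now 7)
Round 3: +1 →
  { x₁ }  = { x₂, x₃, x₄ }ᶜ
  (now 8)
Round 4: already closed under ᶜ and ∪.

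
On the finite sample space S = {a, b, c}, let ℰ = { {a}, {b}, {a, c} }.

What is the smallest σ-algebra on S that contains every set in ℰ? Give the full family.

Start: ℰ ∪ {∅, S} = { {}, {a}, {b}, {a, c}, S }.
Iteration 1 adds 2:
  {a, b}  = {b} ∪ {a}
  {b, c}  = ᶜ of {a}
  (now 7)
Iteration 2 adds 1:
  {c}  = ᶜ of {a, b}
  (now 8)
Iteration 3: stable.

Hence σ(ℰ) has 8 members: { {}, {a}, {b}, {c}, {a, b}, {a, c}, {b, c}, S }.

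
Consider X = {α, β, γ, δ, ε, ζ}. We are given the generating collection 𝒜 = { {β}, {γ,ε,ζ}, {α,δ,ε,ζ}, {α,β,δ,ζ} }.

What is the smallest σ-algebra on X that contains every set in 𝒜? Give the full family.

σ(𝒜) (32 sets): { ∅, {β}, {γ}, {ε}, {ζ}, {α,δ}, {β,γ}, {β,ε}, {β,ζ}, {γ,ε}, {γ,ζ}, {ε,ζ}, {α,β,δ}, {α,γ,δ}, {α,δ,ε}, {α,δ,ζ}, {β,γ,ε}, {β,γ,ζ}, {β,ε,ζ}, {γ,ε,ζ}, {α,β,γ,δ}, {α,β,δ,ε}, {α,β,δ,ζ}, {α,γ,δ,ε}, {α,γ,δ,ζ}, {α,δ,ε,ζ}, {β,γ,ε,ζ}, {α,β,γ,δ,ε}, {α,β,γ,δ,ζ}, {α,β,δ,ε,ζ}, {α,γ,δ,ε,ζ}, X }

Trace:
Begin from { ∅, {β}, {γ,ε,ζ}, {α,β,δ,ζ}, {α,δ,ε,ζ}, X } (that is, 𝒜 plus ∅ and X).
Pass 1 (6 new):
  {β,γ}  = complement {α,δ,ε,ζ}
  {γ,ε}  = complement {α,β,δ,ζ}
  {α,β,δ}  = complement {γ,ε,ζ}
  {β,γ,ε,ζ}  = {γ,ε,ζ} ∪ {β}
  {α,β,δ,ε,ζ}  = {α,β,δ,ζ} ∪ {α,δ,ε,ζ}
  {α,γ,δ,ε,ζ}  = complement {β}
  |family| = 12
Pass 2 adds 6:
  {γ}  = complement {α,β,δ,ε,ζ}
  {α,δ}  = complement {β,γ,ε,ζ}
  {β,γ,ε}  = {β} ∪ {γ,ε}
  {α,β,γ,δ}  = {α,β,δ} ∪ {β,γ}
  {α,β,γ,δ,ε}  = {α,β,δ} ∪ {γ,ε}
  {α,β,γ,δ,ζ}  = {α,β,δ,ζ} ∪ {β,γ}
  |family| = 18
Pass 3. New:
  {ε}  = complement {α,β,γ,δ,ζ}
  {ζ}  = complement {α,β,γ,δ,ε}
  {ε,ζ}  = complement {α,β,γ,δ}
  {α,γ,δ}  = {γ} ∪ {α,δ}
  {α,δ,ζ}  = complement {β,γ,ε}
  {α,γ,δ,ε}  = {α,δ} ∪ {γ,ε}
  |family| = 24
Pass 4 adds 8:
  {β,ε}  = {β} ∪ {ε}
  {β,ζ}  = complement {α,γ,δ,ε}
  {γ,ζ}  = {ζ} ∪ {γ}
  {α,δ,ε}  = {ε} ∪ {α,δ}
  {β,γ,ζ}  = {ζ} ∪ {β,γ}
  {β,ε,ζ}  = complement {α,γ,δ}
  {α,β,δ,ε}  = {α,β,δ} ∪ {ε}
  {α,γ,δ,ζ}  = {α,δ,ζ} ∪ {γ}
  |family| = 32
Pass 5: stable.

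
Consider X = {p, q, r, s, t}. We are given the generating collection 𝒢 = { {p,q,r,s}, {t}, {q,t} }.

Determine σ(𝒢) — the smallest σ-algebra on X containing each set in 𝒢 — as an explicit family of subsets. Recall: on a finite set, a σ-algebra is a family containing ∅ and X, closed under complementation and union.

Start: 𝒢 ∪ {∅, X} = { {}, {t}, {q,t}, {p,q,r,s}, X }.
Pass 1 adds 1:
  {p,r,s}  = complement {q,t}
  (now 6)
Pass 2: +1 →
  {p,r,s,t}  = {p,r,s} ∪ {t}
  (now 7)
Pass 3 adds 1:
  {q}  = complement {p,r,s,t}
  (now 8)
After Pass 4 the family is unchanged; done.

|σ(𝒢)| = 8.  σ(𝒢) = { {}, {q}, {t}, {q,t}, {p,r,s}, {p,q,r,s}, {p,r,s,t}, X }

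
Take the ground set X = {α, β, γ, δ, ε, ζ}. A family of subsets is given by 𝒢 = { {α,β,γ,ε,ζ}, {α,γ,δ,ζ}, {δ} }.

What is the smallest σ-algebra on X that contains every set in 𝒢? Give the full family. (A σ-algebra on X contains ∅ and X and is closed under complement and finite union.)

Start: 𝒢 ∪ {∅, X} = { {}, {δ}, {α,γ,δ,ζ}, {α,β,γ,ε,ζ}, X }.
Iteration 1 adds 1:
  {β,ε}  = complement {α,γ,δ,ζ}
  (now 6)
Iteration 2 (1 new):
  {β,δ,ε}  = {δ} ∪ {β,ε}
  (now 7)
Iteration 3 (1 new):
  {α,γ,ζ}  = complement {β,δ,ε}
  (now 8)
Iteration 4: stable.

σ(𝒢) = { {}, {δ}, {β,ε}, {α,γ,ζ}, {β,δ,ε}, {α,γ,δ,ζ}, {α,β,γ,ε,ζ}, X }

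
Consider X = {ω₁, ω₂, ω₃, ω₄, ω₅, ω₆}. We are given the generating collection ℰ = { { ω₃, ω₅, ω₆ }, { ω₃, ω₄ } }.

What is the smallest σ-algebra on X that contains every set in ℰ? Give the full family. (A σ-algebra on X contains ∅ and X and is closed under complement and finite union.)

|σ(ℰ)| = 16.  σ(ℰ) = { ∅, { ω₃ }, { ω₄ }, { ω₁, ω₂ }, { ω₃, ω₄ }, { ω₅, ω₆ }, { ω₁, ω₂, ω₃ }, { ω₁, ω₂, ω₄ }, { ω₃, ω₅, ω₆ }, { ω₄, ω₅, ω₆ }, { ω₁, ω₂, ω₃, ω₄ }, { ω₁, ω₂, ω₅, ω₆ }, { ω₃, ω₄, ω₅, ω₆ }, { ω₁, ω₂, ω₃, ω₅, ω₆ }, { ω₁, ω₂, ω₄, ω₅, ω₆ }, X }

Trace:
Begin from { ∅, { ω₃, ω₄ }, { ω₃, ω₅, ω₆ }, X } (that is, ℰ plus ∅ and X).
Iteration 1. New:
  { ω₁, ω₂, ω₄ }  = complement { ω₃, ω₅, ω₆ }
  { ω₁, ω₂, ω₅, ω₆ }  = complement { ω₃, ω₄ }
  { ω₃, ω₄, ω₅, ω₆ }  = { ω₃, ω₄ } ∪ { ω₃, ω₅, ω₆ }
  [7 total]
Iteration 2 adds 4:
  { ω₁, ω₂ }  = complement { ω₃, ω₄, ω₅, ω₆ }
  { ω₁, ω₂, ω₃, ω₄ }  = { ω₃, ω₄ } ∪ { ω₁, ω₂, ω₄ }
  { ω₁, ω₂, ω₃, ω₅, ω₆ }  = { ω₃, ω₅, ω₆ } ∪ { ω₁, ω₂, ω₅, ω₆ }
  { ω₁, ω₂, ω₄, ω₅, ω₆ }  = { ω₁, ω₂, ω₄ } ∪ { ω₁, ω₂, ω₅, ω₆ }
  [11 total]
Iteration 3 (3 new):
  { ω₃ }  = complement { ω₁, ω₂, ω₄, ω₅, ω₆ }
  { ω₄ }  = complement { ω₁, ω₂, ω₃, ω₅, ω₆ }
  { ω₅, ω₆ }  = complement { ω₁, ω₂, ω₃, ω₄ }
  [14 total]
Iteration 4 adds 2:
  { ω₁, ω₂, ω₃ }  = { ω₃ } ∪ { ω₁, ω₂ }
  { ω₄, ω₅, ω₆ }  = { ω₅, ω₆ } ∪ { ω₄ }
  [16 total]
Iteration 5: stable.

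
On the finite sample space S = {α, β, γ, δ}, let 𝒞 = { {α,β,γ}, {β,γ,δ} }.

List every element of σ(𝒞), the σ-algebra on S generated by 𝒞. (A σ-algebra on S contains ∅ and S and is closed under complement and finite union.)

Take S₀ = 𝒞 ∪ {∅, S} = { ∅, {α,β,γ}, {β,γ,δ}, S }.
Round 1 adds 2:
  {α}  = complement {β,γ,δ}
  {δ}  = complement {α,β,γ}
  [6 total]
Round 2 (1 new):
  {α,δ}  = {δ} ∪ {α}
  [7 total]
Round 3 adds 1:
  {β,γ}  = complement {α,δ}
  [8 total]
Round 4: no new sets; the family is a σ-algebra.

σ(𝒞) = { ∅, {α}, {δ}, {α,δ}, {β,γ}, {α,β,γ}, {β,γ,δ}, S }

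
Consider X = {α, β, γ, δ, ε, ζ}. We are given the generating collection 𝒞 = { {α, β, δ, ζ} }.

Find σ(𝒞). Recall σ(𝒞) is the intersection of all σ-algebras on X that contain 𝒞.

Take S₀ = 𝒞 ∪ {∅, X} = { ∅, {α, β, δ, ζ}, X }.
Step 1 adds 1:
  {γ, ε}  = X∖{α, β, δ, ζ}
  (now 4)
Step 2 adds nothing — fixpoint reached.

Hence σ(𝒞) has 4 members: { ∅, {γ, ε}, {α, β, δ, ζ}, X }.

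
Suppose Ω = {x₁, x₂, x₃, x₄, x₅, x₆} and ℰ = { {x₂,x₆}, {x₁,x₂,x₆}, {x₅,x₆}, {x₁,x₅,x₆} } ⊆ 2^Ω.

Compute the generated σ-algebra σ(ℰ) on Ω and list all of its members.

|σ(ℰ)| = 32.  σ(ℰ) = { {}, {x₁}, {x₂}, {x₅}, {x₆}, {x₁,x₂}, {x₁,x₅}, {x₁,x₆}, {x₂,x₅}, {x₂,x₆}, {x₃,x₄}, {x₅,x₆}, {x₁,x₂,x₅}, {x₁,x₂,x₆}, {x₁,x₃,x₄}, {x₁,x₅,x₆}, {x₂,x₃,x₄}, {x₂,x₅,x₆}, {x₃,x₄,x₅}, {x₃,x₄,x₆}, {x₁,x₂,x₃,x₄}, {x₁,x₂,x₅,x₆}, {x₁,x₃,x₄,x₅}, {x₁,x₃,x₄,x₆}, {x₂,x₃,x₄,x₅}, {x₂,x₃,x₄,x₆}, {x₃,x₄,x₅,x₆}, {x₁,x₂,x₃,x₄,x₅}, {x₁,x₂,x₃,x₄,x₆}, {x₁,x₃,x₄,x₅,x₆}, {x₂,x₃,x₄,x₅,x₆}, Ω }

Check:
Seed the family with ℰ together with ∅ and Ω: { {}, {x₂,x₆}, {x₅,x₆}, {x₁,x₂,x₆}, {x₁,x₅,x₆}, Ω }.
Round 1: +6 →
  {x₂,x₃,x₄}  = complement {x₁,x₅,x₆}
  {x₂,x₅,x₆}  = {x₅,x₆} ∪ {x₂,x₆}
  {x₃,x₄,x₅}  = complement {x₁,x₂,x₆}
  {x₁,x₂,x₃,x₄}  = complement {x₅,x₆}
  {x₁,x₂,x₅,x₆}  = {x₅,x₆} ∪ {x₁,x₂,x₆}
  {x₁,x₃,x₄,x₅}  = complement {x₂,x₆}
  [12 total]
Round 2: 9 new —
  {x₃,x₄}  = complement {x₁,x₂,x₅,x₆}
  {x₁,x₃,x₄}  = complement {x₂,x₅,x₆}
  {x₂,x₃,x₄,x₅}  = {x₃,x₄,x₅} ∪ {x₂,x₃,x₄}
  {x₂,x₃,x₄,x₆}  = {x₂,x₃,x₄} ∪ {x₂,x₆}
  {x₃,x₄,x₅,x₆}  = {x₃,x₄,x₅} ∪ {x₅,x₆}
  {x₁,x₂,x₃,x₄,x₅}  = {x₃,x₄,x₅} ∪ {x₁,x₂,x₃,x₄}
  {x₁,x₂,x₃,x₄,x₆}  = {x₂,x₃,x₄} ∪ {x₁,x₂,x₆}
  {x₁,x₃,x₄,x₅,x₆}  = {x₃,x₄,x₅} ∪ {x₁,x₅,x₆}
  {x₂,x₃,x₄,x₅,x₆}  = {x₃,x₄,x₅} ∪ {x₂,x₆}
  [21 total]
Round 3: +7 →
  {x₁}  = complement {x₂,x₃,x₄,x₅,x₆}
  {x₂}  = complement {x₁,x₃,x₄,x₅,x₆}
  {x₅}  = complement {x₁,x₂,x₃,x₄,x₆}
  {x₆}  = complement {x₁,x₂,x₃,x₄,x₅}
  {x₁,x₂}  = complement {x₃,x₄,x₅,x₆}
  {x₁,x₅}  = complement {x₂,x₃,x₄,x₆}
  {x₁,x₆}  = complement {x₂,x₃,x₄,x₅}
  [28 total]
Round 4 adds 4:
  {x₂,x₅}  = {x₂} ∪ {x₅}
  {x₁,x₂,x₅}  = {x₁,x₂} ∪ {x₅}
  {x₃,x₄,x₆}  = {x₃,x₄} ∪ {x₆}
  {x₁,x₃,x₄,x₆}  = {x₃,x₄} ∪ {x₁,x₆}
  [32 total]
Round 5: no new sets; the family is a σ-algebra.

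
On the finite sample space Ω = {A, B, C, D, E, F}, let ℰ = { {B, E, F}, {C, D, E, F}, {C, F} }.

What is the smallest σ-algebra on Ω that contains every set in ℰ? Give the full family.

|σ(ℰ)| = 64.  σ(ℰ) = { {}, {A}, {B}, {C}, {D}, {E}, {F}, {A, B}, {A, C}, {A, D}, {A, E}, {A, F}, {B, C}, {B, D}, {B, E}, {B, F}, {C, D}, {C, E}, {C, F}, {D, E}, {D, F}, {E, F}, {A, B, C}, {A, B, D}, {A, B, E}, {A, B, F}, {A, C, D}, {A, C, E}, {A, C, F}, {A, D, E}, {A, D, F}, {A, E, F}, {B, C, D}, {B, C, E}, {B, C, F}, {B, D, E}, {B, D, F}, {B, E, F}, {C, D, E}, {C, D, F}, {C, E, F}, {D, E, F}, {A, B, C, D}, {A, B, C, E}, {A, B, C, F}, {A, B, D, E}, {A, B, D, F}, {A, B, E, F}, {A, C, D, E}, {A, C, D, F}, {A, C, E, F}, {A, D, E, F}, {B, C, D, E}, {B, C, D, F}, {B, C, E, F}, {B, D, E, F}, {C, D, E, F}, {A, B, C, D, E}, {A, B, C, D, F}, {A, B, C, E, F}, {A, B, D, E, F}, {A, C, D, E, F}, {B, C, D, E, F}, Ω }

Trace:
Begin from { {}, {C, F}, {B, E, F}, {C, D, E, F}, Ω } (that is, ℰ plus ∅ and Ω).
Step 1: +5 →
  {A, B}  = Ω∖{C, D, E, F}
  {A, C, D}  = Ω∖{B, E, F}
  {A, B, D, E}  = Ω∖{C, F}
  {B, C, E, F}  = {C, F} ∪ {B, E, F}
  {B, C, D, E, F}  = {C, D, E, F} ∪ {B, E, F}
  (now 10)
Step 2: +10 →
  {A}  = Ω∖{B, C, D, E, F}
  {A, D}  = Ω∖{B, C, E, F}
  {A, B, C, D}  = {A, B} ∪ {A, C, D}
  {A, B, C, F}  = {A, B} ∪ {C, F}
  {A, B, E, F}  = {A, B} ∪ {B, E, F}
  {A, C, D, F}  = {A, C, D} ∪ {C, F}
  {A, B, C, D, E}  = {A, B, D, E} ∪ {A, C, D}
  {A, B, C, E, F}  = {A, B} ∪ {B, C, E, F}
  {A, B, D, E, F}  = {B, E, F} ∪ {A, B, D, E}
  {A, C, D, E, F}  = {C, D, E, F} ∪ {A, C, D}
  (now 20)
Step 3. New:
  {B}  = Ω∖{A, C, D, E, F}
  {C}  = Ω∖{A, B, D, E, F}
  {D}  = Ω∖{A, B, C, E, F}
  {F}  = Ω∖{A, B, C, D, E}
  {B, E}  = Ω∖{A, C, D, F}
  {C, D}  = Ω∖{A, B, E, F}
  {D, E}  = Ω∖{A, B, C, F}
  {E, F}  = Ω∖{A, B, C, D}
  {A, B, D}  = {A, D} ∪ {A, B}
  {A, C, F}  = {C, F} ∪ {A}
  {A, B, C, D, F}  = {A, C, D} ∪ {A, B, C, F}
  (now 31)
Step 4 (27 new):
  {E}  = Ω∖{A, B, C, D, F}
  {A, C}  = {A} ∪ {C}
  {A, F}  = {A} ∪ {F}
  {B, C}  = {B} ∪ {C}
  {B, D}  = {B} ∪ {D}
  {B, F}  = {B} ∪ {F}
  {D, F}  = {F} ∪ {D}
  {A, B, C}  = {A, B} ∪ {C}
  {A, B, E}  = {B, E} ∪ {A, B}
  {A, B, F}  = {A, B} ∪ {F}
  {A, D, E}  = {A} ∪ {D, E}
  {A, D, F}  = {F} ∪ {A, D}
  {A, E, F}  = {E, F} ∪ {A}
  {B, C, D}  = {C, D} ∪ {B}
  {B, C, E}  = {B, E} ∪ {C}
  {B, C, F}  = {B} ∪ {C, F}
  {B, D, E}  = Ω∖{A, C, F}
  {C, D, E}  = {C, D} ∪ {D, E}
  {C, D, F}  = {C, D} ∪ {F}
  {C, E, F}  = Ω∖{A, B, D}
  {D, E, F}  = {E, F} ∪ {D, E}
  {A, B, D, F}  = {F} ∪ {A, B, D}
  {A, C, D, E}  = {D, E} ∪ {A, C, D}
  {A, C, E, F}  = {E, F} ∪ {A, C, F}
  {A, D, E, F}  = {E, F} ∪ {A, D}
  {B, C, D, E}  = {B, E} ∪ {C, D}
  {B, D, E, F}  = {B, E, F} ∪ {D, E}
  (now 58)
Step 5: 6 new —
  {A, E}  = {A} ∪ {E}
  {C, E}  = Ω∖{A, B, D, F}
  {A, C, E}  = {A, C} ∪ {E}
  {B, D, F}  = {B} ∪ {D, F}
  {A, B, C, E}  = Ω∖{D, F}
  {B, C, D, F}  = {C, D} ∪ {B, C, F}
  (now 64)
Step 6: closed — nothing new.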